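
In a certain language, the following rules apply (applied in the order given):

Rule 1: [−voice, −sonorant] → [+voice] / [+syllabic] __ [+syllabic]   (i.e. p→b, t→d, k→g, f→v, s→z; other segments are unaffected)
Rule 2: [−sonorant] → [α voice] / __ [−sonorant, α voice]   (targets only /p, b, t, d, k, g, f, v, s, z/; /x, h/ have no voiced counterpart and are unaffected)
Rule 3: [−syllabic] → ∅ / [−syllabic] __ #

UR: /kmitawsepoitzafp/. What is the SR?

Rule 1 (intervocalic voicing): /t/ is a voiceless obstruent between vowels /i/ and /a/, so it voices to [d]. /p/ is a voiceless obstruent between vowels /e/ and /o/, so it voices to [b]. /kmitawsepoitzafp/ → kmidawseboitzafp.
Rule 2 (regressive voicing assimilation): /t/ precedes the voiced obstruent /z/, so it voices to [d] by assimilation. /kmidawseboitzafp/ → kmidawseboidzafp.
Rule 3 (final cluster simplification): /p/ is the second consonant of a word-final cluster /fp/, so it deletes. /kmidawseboidzafp/ → kmidawseboidzaf.

kmidawseboidzaf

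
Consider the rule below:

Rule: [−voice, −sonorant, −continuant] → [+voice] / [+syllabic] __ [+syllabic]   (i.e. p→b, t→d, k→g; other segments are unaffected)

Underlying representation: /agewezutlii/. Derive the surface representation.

No segment of /agewezutlii/ meets the structural description of the rule, so the form surfaces unchanged.

agewezutlii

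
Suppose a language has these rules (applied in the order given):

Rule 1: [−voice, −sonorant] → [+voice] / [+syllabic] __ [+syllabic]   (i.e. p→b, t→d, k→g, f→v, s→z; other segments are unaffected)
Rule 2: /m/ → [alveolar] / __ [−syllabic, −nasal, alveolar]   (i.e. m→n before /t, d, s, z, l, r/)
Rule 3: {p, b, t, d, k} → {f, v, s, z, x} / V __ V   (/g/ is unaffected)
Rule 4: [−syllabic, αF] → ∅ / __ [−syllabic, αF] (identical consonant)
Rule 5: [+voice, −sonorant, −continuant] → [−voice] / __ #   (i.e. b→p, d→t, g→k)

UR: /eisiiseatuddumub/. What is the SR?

Rule 1 (intervocalic voicing): /s/ is a voiceless obstruent between vowels /i/ and /i/, so it voices to [z]. /s/ is a voiceless obstruent between vowels /i/ and /e/, so it voices to [z]. /t/ is a voiceless obstruent between vowels /a/ and /u/, so it voices to [d]. /eisiiseatuddumub/ → eiziizeaduddumub.
Rule 2 (nasal place assimilation): no segment meets the environment; /eiziizeaduddumub/ is unchanged.
Rule 3 (intervocalic spirantization): /d/ is a stop between vowels /a/ and /u/, so it spirantizes to the fricative [z]. /eiziizeaduddumub/ → eiziizeazuddumub.
Rule 4 (degemination): /dd/ is a geminate; the first /d/ deletes. /eiziizeazuddumub/ → eiziizeazudumub.
Rule 5 (final devoicing): /b/ is a voiced stop in word-final position, so it devoices to [p]. /eiziizeazudumub/ → eiziizeazudumup.

eiziizeazudumup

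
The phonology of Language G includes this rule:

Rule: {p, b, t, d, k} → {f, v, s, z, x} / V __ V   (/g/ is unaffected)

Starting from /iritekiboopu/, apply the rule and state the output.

/t/ is a stop between vowels /i/ and /e/, so it spirantizes to the fricative [s].
/k/ is a stop between vowels /e/ and /i/, so it spirantizes to the fricative [x].
/b/ is a stop between vowels /i/ and /o/, so it spirantizes to the fricative [v].
/p/ is a stop between vowels /o/ and /u/, so it spirantizes to the fricative [f].
Surface form: [irisexivoofu].

irisexivoofu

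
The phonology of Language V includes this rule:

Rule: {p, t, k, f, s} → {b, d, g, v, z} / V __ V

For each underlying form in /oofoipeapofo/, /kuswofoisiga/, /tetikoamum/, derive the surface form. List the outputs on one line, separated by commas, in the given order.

oovoibeabovo, kuswovoiziga, tedigoamum

/oofoipeapofo/: /f/ is a voiceless obstruent between vowels /o/ and /o/, so it voices to [v]. /p/ is a voiceless obstruent between vowels /i/ and /e/, so it voices to [b]. /p/ is a voiceless obstruent between vowels /a/ and /o/, so it voices to [b]. /f/ is a voiceless obstruent between vowels /o/ and /o/, so it voices to [v]. → [oovoibeabovo].
/kuswofoisiga/: /f/ is a voiceless obstruent between vowels /o/ and /o/, so it voices to [v]. /s/ is a voiceless obstruent between vowels /i/ and /i/, so it voices to [z]. → [kuswovoiziga].
/tetikoamum/: /t/ is a voiceless obstruent between vowels /e/ and /i/, so it voices to [d]. /k/ is a voiceless obstruent between vowels /i/ and /o/, so it voices to [g]. → [tedigoamum].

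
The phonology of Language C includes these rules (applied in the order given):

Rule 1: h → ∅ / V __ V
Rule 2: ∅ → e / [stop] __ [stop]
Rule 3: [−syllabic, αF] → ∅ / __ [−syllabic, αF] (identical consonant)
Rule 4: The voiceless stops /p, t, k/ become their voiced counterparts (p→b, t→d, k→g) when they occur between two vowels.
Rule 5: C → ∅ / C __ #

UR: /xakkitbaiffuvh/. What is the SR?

Rule 1 (intervocalic h-deletion): no segment meets the environment; /xakkitbaiffuvh/ is unchanged.
Rule 2 (stop-cluster e-epenthesis): /k/ and /k/ form a stop–stop cluster, so [e] is inserted between them. /t/ and /b/ form a stop–stop cluster, so [e] is inserted between them. /xakkitbaiffuvh/ → xakekitebaiffuvh.
Rule 3 (degemination): /ff/ is a geminate; the first /f/ deletes. /xakekitebaiffuvh/ → xakekitebaifuvh.
Rule 4 (intervocalic voicing): /k/ is a voiceless stop between vowels /a/ and /e/, so it voices to [g]. /k/ is a voiceless stop between vowels /e/ and /i/, so it voices to [g]. /t/ is a voiceless stop between vowels /i/ and /e/, so it voices to [d]. /xakekitebaifuvh/ → xagegidebaifuvh.
Rule 5 (final cluster simplification): /h/ is the second consonant of a word-final cluster /vh/, so it deletes. /xagegidebaifuvh/ → xagegidebaifuv.

xagegidebaifuv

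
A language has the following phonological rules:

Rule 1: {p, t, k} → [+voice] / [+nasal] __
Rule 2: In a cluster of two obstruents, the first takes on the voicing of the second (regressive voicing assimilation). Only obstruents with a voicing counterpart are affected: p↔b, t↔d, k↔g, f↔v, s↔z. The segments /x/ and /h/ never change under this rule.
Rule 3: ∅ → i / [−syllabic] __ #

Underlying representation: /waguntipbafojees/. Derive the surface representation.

Rule 1 (post-nasal voicing): /t/ is a voiceless stop immediately after the nasal /n/, so it voices to [d]. /waguntipbafojees/ → wagundipbafojees.
Rule 2 (regressive voicing assimilation): /p/ precedes the voiced obstruent /b/, so it voices to [b] by assimilation. /wagundipbafojees/ → wagundibbafojees.
Rule 3 (final i-epenthesis): the form ends in the consonant /s/, so [i] is inserted word-finally. /wagundibbafojees/ → wagundibbafojeesi.

wagundibbafojeesi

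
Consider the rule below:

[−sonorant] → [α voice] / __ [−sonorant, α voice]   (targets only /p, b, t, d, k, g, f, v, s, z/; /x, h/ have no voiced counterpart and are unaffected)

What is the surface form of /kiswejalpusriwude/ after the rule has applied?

No segment of /kiswejalpusriwude/ meets the structural description of the rule, so the form surfaces unchanged.

kiswejalpusriwude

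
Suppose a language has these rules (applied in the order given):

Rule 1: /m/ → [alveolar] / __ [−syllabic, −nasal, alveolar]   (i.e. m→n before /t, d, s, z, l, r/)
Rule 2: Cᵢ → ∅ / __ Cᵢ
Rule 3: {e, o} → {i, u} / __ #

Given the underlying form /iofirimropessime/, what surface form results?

iofirinropesimi

Rule 1 (nasal place assimilation): /m/ precedes the alveolar consonant /r/, so it assimilates in place to [n]. /iofirimropessime/ → iofirinropessime.
Rule 2 (degemination): /ss/ is a geminate; the first /s/ deletes. /iofirinropessime/ → iofirinropesime.
Rule 3 (final vowel raising): /e/ is a mid vowel in word-final position, so it raises to [i]. /iofirinropesime/ → iofirinropesimi.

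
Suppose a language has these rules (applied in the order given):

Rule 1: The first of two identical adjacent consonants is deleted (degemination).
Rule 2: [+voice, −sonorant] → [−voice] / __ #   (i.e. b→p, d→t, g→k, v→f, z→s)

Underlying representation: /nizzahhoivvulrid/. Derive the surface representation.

nizahoivulrit

Rule 1 (degemination): /zz/ is a geminate; the first /z/ deletes. /hh/ is a geminate; the first /h/ deletes. /vv/ is a geminate; the first /v/ deletes. /nizzahhoivvulrid/ → nizahoivulrid.
Rule 2 (final devoicing): /d/ is a voiced obstruent in word-final position, so it devoices to [t]. /nizahoivulrid/ → nizahoivulrit.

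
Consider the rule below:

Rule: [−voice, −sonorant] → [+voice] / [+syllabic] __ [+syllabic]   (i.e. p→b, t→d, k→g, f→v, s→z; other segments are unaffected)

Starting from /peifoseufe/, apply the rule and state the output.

/f/ is a voiceless obstruent between vowels /i/ and /o/, so it voices to [v].
/s/ is a voiceless obstruent between vowels /o/ and /e/, so it voices to [z].
/f/ is a voiceless obstruent between vowels /u/ and /e/, so it voices to [v].
The other instance of /p/ does not occur in the required environment and remains unchanged.
Surface form: [peivozeuve].

peivozeuve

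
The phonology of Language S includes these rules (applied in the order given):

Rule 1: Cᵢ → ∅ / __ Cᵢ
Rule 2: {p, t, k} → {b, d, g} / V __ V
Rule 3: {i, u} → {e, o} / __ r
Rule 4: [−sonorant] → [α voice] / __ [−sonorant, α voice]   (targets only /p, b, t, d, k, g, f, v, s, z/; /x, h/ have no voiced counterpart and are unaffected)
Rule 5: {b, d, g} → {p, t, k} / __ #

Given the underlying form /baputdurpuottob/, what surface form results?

babuddorpuodop

Rule 1 (degemination): /tt/ is a geminate; the first /t/ deletes. /baputdurpuottob/ → baputdurpuotob.
Rule 2 (intervocalic voicing): /p/ is a voiceless stop between vowels /a/ and /u/, so it voices to [b]. /t/ is a voiceless stop between vowels /o/ and /o/, so it voices to [d]. /baputdurpuotob/ → babutdurpuodob.
Rule 3 (pre-rhotic lowering): /u/ is a high vowel immediately before /r/, so it lowers to [o]. /babutdurpuodob/ → babutdorpuodob.
Rule 4 (regressive voicing assimilation): /t/ precedes the voiced obstruent /d/, so it voices to [d] by assimilation. /babutdorpuodob/ → babuddorpuodob.
Rule 5 (final devoicing): /b/ is a voiced stop in word-final position, so it devoices to [p]. /babuddorpuodob/ → babuddorpuodop.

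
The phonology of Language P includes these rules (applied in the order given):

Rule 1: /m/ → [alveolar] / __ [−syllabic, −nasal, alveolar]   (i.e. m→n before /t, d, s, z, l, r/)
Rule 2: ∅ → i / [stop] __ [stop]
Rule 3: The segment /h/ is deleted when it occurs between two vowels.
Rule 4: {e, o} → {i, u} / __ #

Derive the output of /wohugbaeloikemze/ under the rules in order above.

wougibaeloikenzi

Rule 1 (nasal place assimilation): /m/ precedes the alveolar consonant /z/, so it assimilates in place to [n]. /wohugbaeloikemze/ → wohugbaeloikenze.
Rule 2 (stop-cluster i-epenthesis): /g/ and /b/ form a stop–stop cluster, so [i] is inserted between them. /wohugbaeloikenze/ → wohugibaeloikenze.
Rule 3 (intervocalic h-deletion): /h/ occurs between vowels /o/ and /u/, so it deletes. /wohugibaeloikenze/ → wougibaeloikenze.
Rule 4 (final vowel raising): /e/ is a mid vowel in word-final position, so it raises to [i]. /wougibaeloikenze/ → wougibaeloikenzi.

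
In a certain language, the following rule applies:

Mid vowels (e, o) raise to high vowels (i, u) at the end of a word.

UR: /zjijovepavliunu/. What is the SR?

zjijovepavliunu

No segment of /zjijovepavliunu/ meets the structural description of the rule, so the form surfaces unchanged.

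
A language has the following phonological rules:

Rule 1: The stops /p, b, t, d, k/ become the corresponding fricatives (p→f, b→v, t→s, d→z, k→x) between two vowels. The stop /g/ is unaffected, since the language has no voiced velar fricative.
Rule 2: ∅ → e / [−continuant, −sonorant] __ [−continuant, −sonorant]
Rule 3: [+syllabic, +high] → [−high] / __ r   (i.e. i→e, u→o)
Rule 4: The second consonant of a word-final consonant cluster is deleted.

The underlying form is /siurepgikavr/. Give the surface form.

siorepegixav

Rule 1 (intervocalic spirantization): /k/ is a stop between vowels /i/ and /a/, so it spirantizes to the fricative [x]. /siurepgikavr/ → siurepgixavr.
Rule 2 (stop-cluster e-epenthesis): /p/ and /g/ form a stop–stop cluster, so [e] is inserted between them. /siurepgixavr/ → siurepegixavr.
Rule 3 (pre-rhotic lowering): /u/ is a high vowel immediately before /r/, so it lowers to [o]. /siurepegixavr/ → siorepegixavr.
Rule 4 (final cluster simplification): /r/ is the second consonant of a word-final cluster /vr/, so it deletes. /siorepegixavr/ → siorepegixav.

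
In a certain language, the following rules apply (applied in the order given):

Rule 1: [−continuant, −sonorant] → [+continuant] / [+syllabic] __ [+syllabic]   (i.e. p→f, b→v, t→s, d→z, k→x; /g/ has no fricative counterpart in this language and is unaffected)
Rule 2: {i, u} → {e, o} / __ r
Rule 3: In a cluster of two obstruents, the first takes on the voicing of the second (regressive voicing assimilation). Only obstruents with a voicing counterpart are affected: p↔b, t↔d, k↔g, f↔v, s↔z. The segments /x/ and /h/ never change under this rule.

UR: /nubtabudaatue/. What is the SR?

nuptavuzaasue

Rule 1 (intervocalic spirantization): /b/ is a stop between vowels /a/ and /u/, so it spirantizes to the fricative [v]. /d/ is a stop between vowels /u/ and /a/, so it spirantizes to the fricative [z]. /t/ is a stop between vowels /a/ and /u/, so it spirantizes to the fricative [s]. /nubtabudaatue/ → nubtavuzaasue.
Rule 2 (pre-rhotic lowering): no segment meets the environment; /nubtavuzaasue/ is unchanged.
Rule 3 (regressive voicing assimilation): /b/ precedes the voiceless obstruent /t/, so it devoices to [p] by assimilation. /nubtavuzaasue/ → nuptavuzaasue.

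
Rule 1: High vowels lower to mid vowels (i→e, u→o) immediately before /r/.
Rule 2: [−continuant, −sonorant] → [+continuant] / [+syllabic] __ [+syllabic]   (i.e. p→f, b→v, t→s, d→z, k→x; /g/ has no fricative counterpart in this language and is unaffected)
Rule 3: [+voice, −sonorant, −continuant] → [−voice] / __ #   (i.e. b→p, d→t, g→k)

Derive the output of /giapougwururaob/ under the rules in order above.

giafougwororaop

Rule 1 (pre-rhotic lowering): /u/ is a high vowel immediately before /r/, so it lowers to [o]. /u/ is a high vowel immediately before /r/, so it lowers to [o]. /giapougwururaob/ → giapougwororaob.
Rule 2 (intervocalic spirantization): /p/ is a stop between vowels /a/ and /o/, so it spirantizes to the fricative [f]. /giapougwororaob/ → giafougwororaob.
Rule 3 (final devoicing): /b/ is a voiced stop in word-final position, so it devoices to [p]. /giafougwororaob/ → giafougwororaop.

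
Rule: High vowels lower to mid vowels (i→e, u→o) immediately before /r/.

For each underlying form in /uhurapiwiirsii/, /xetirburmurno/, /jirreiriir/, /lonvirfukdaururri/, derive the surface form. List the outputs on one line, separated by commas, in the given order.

uhorapiwiersii, xeterbormorno, jerreerier, lonverfukdaororri

/uhurapiwiirsii/: /u/ is a high vowel immediately before /r/, so it lowers to [o]. /i/ is a high vowel immediately before /r/, so it lowers to [e]. → [uhorapiwiersii].
/xetirburmurno/: /i/ is a high vowel immediately before /r/, so it lowers to [e]. /u/ is a high vowel immediately before /r/, so it lowers to [o]. /u/ is a high vowel immediately before /r/, so it lowers to [o]. → [xeterbormorno].
/jirreiriir/: /i/ is a high vowel immediately before /r/, so it lowers to [e]. /i/ is a high vowel immediately before /r/, so it lowers to [e]. /i/ is a high vowel immediately before /r/, so it lowers to [e]. → [jerreerier].
/lonvirfukdaururri/: /i/ is a high vowel immediately before /r/, so it lowers to [e]. /u/ is a high vowel immediately before /r/, so it lowers to [o]. /u/ is a high vowel immediately before /r/, so it lowers to [o]. → [lonverfukdaororri].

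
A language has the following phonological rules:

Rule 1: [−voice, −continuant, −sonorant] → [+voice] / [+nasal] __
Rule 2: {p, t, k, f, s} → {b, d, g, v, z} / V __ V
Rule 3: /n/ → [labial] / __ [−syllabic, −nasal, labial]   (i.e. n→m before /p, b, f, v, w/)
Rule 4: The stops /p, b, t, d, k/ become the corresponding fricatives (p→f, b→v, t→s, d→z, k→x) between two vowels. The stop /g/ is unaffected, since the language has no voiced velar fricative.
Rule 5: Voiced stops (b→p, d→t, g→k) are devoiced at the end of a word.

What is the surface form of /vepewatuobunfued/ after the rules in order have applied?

Rule 1 (post-nasal voicing): no segment meets the environment; /vepewatuobunfued/ is unchanged.
Rule 2 (intervocalic voicing): /p/ is a voiceless obstruent between vowels /e/ and /e/, so it voices to [b]. /t/ is a voiceless obstruent between vowels /a/ and /u/, so it voices to [d]. /vepewatuobunfued/ → vebewaduobunfued.
Rule 3 (nasal place assimilation): /n/ precedes the labial consonant /f/, so it assimilates in place to [m]. /vebewaduobunfued/ → vebewaduobumfued.
Rule 4 (intervocalic spirantization): /b/ is a stop between vowels /e/ and /e/, so it spirantizes to the fricative [v]. /d/ is a stop between vowels /a/ and /u/, so it spirantizes to the fricative [z]. /b/ is a stop between vowels /o/ and /u/, so it spirantizes to the fricative [v]. /vebewaduobumfued/ → vevewazuovumfued.
Rule 5 (final devoicing): /d/ is a voiced stop in word-final position, so it devoices to [t]. /vevewazuovumfued/ → vevewazuovumfuet.

vevewazuovumfuet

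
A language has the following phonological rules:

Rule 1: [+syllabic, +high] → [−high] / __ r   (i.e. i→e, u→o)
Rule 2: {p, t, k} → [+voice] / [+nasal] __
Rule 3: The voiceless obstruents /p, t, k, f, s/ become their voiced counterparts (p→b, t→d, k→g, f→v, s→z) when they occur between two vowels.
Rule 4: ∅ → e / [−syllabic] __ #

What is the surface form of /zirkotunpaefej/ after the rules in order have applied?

zerkodunbaeveje

Rule 1 (pre-rhotic lowering): /i/ is a high vowel immediately before /r/, so it lowers to [e]. /zirkotunpaefej/ → zerkotunpaefej.
Rule 2 (post-nasal voicing): /p/ is a voiceless stop immediately after the nasal /n/, so it voices to [b]. /zerkotunpaefej/ → zerkotunbaefej.
Rule 3 (intervocalic voicing): /t/ is a voiceless obstruent between vowels /o/ and /u/, so it voices to [d]. /f/ is a voiceless obstruent between vowels /e/ and /e/, so it voices to [v]. /zerkotunbaefej/ → zerkodunbaevej.
Rule 4 (final e-epenthesis): the form ends in the consonant /j/, so [e] is inserted word-finally. /zerkodunbaevej/ → zerkodunbaeveje.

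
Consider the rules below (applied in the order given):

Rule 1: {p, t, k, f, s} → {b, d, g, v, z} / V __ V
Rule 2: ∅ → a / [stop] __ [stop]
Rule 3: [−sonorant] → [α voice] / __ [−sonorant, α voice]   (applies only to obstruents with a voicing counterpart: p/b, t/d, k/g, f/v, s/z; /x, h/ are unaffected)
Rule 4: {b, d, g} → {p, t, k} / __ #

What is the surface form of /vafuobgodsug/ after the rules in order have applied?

vavuobagotsuk

Rule 1 (intervocalic voicing): /f/ is a voiceless obstruent between vowels /a/ and /u/, so it voices to [v]. /vafuobgodsug/ → vavuobgodsug.
Rule 2 (stop-cluster a-epenthesis): /b/ and /g/ form a stop–stop cluster, so [a] is inserted between them. /vavuobgodsug/ → vavuobagodsug.
Rule 3 (regressive voicing assimilation): /d/ precedes the voiceless obstruent /s/, so it devoices to [t] by assimilation. /vavuobagodsug/ → vavuobagotsug.
Rule 4 (final devoicing): /g/ is a voiced stop in word-final position, so it devoices to [k]. /vavuobagotsug/ → vavuobagotsuk.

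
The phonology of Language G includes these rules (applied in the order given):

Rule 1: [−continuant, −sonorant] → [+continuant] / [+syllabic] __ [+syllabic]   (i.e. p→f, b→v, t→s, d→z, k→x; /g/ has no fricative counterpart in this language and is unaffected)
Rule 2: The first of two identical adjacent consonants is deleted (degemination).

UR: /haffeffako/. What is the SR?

Rule 1 (intervocalic spirantization): /k/ is a stop between vowels /a/ and /o/, so it spirantizes to the fricative [x]. /haffeffako/ → haffeffaxo.
Rule 2 (degemination): /ff/ is a geminate; the first /f/ deletes. /ff/ is a geminate; the first /f/ deletes. /haffeffaxo/ → hafefaxo.

hafefaxo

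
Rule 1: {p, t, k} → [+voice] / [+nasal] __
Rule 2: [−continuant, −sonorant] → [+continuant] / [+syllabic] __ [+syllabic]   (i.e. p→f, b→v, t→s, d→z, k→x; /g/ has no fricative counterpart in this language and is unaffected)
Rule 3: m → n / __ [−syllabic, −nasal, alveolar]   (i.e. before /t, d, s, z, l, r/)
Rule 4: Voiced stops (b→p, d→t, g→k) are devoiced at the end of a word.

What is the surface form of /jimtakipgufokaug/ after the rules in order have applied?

Rule 1 (post-nasal voicing): /t/ is a voiceless stop immediately after the nasal /m/, so it voices to [d]. /jimtakipgufokaug/ → jimdakipgufokaug.
Rule 2 (intervocalic spirantization): /k/ is a stop between vowels /a/ and /i/, so it spirantizes to the fricative [x]. /k/ is a stop between vowels /o/ and /a/, so it spirantizes to the fricative [x]. /jimdakipgufokaug/ → jimdaxipgufoxaug.
Rule 3 (nasal place assimilation): /m/ precedes the alveolar consonant /d/, so it assimilates in place to [n]. /jimdaxipgufoxaug/ → jindaxipgufoxaug.
Rule 4 (final devoicing): /g/ is a voiced stop in word-final position, so it devoices to [k]. /jindaxipgufoxaug/ → jindaxipgufoxauk.

jindaxipgufoxauk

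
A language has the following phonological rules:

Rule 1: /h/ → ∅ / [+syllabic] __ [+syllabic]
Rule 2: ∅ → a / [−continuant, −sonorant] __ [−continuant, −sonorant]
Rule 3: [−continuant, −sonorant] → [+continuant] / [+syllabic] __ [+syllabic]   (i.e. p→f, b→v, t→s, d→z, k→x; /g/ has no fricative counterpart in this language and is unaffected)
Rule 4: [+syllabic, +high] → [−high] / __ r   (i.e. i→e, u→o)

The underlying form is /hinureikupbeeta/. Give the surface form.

Rule 1 (intervocalic h-deletion): no segment meets the environment; /hinureikupbeeta/ is unchanged.
Rule 2 (stop-cluster a-epenthesis): /p/ and /b/ form a stop–stop cluster, so [a] is inserted between them. /hinureikupbeeta/ → hinureikupabeeta.
Rule 3 (intervocalic spirantization): /k/ is a stop between vowels /i/ and /u/, so it spirantizes to the fricative [x]. /p/ is a stop between vowels /u/ and /a/, so it spirantizes to the fricative [f]. /b/ is a stop between vowels /a/ and /e/, so it spirantizes to the fricative [v]. /t/ is a stop between vowels /e/ and /a/, so it spirantizes to the fricative [s]. /hinureikupabeeta/ → hinureixufaveesa.
Rule 4 (pre-rhotic lowering): /u/ is a high vowel immediately before /r/, so it lowers to [o]. /hinureixufaveesa/ → hinoreixufaveesa.

hinoreixufaveesa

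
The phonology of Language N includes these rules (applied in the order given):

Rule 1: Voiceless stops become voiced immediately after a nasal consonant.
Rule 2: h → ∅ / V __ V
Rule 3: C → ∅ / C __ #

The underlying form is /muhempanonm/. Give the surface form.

muembanon

Rule 1 (post-nasal voicing): /p/ is a voiceless stop immediately after the nasal /m/, so it voices to [b]. /muhempanonm/ → muhembanonm.
Rule 2 (intervocalic h-deletion): /h/ occurs between vowels /u/ and /e/, so it deletes. /muhembanonm/ → muembanonm.
Rule 3 (final cluster simplification): /m/ is the second consonant of a word-final cluster /nm/, so it deletes. /muembanonm/ → muembanon.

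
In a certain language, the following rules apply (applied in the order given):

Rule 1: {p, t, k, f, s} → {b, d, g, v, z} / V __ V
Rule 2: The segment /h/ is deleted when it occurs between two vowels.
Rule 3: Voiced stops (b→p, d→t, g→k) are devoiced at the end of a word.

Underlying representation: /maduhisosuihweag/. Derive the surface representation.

Rule 1 (intervocalic voicing): /s/ is a voiceless obstruent between vowels /i/ and /o/, so it voices to [z]. /s/ is a voiceless obstruent between vowels /o/ and /u/, so it voices to [z]. /maduhisosuihweag/ → maduhizozuihweag.
Rule 2 (intervocalic h-deletion): /h/ occurs between vowels /u/ and /i/, so it deletes. /maduhizozuihweag/ → maduizozuihweag.
Rule 3 (final devoicing): /g/ is a voiced stop in word-final position, so it devoices to [k]. /maduizozuihweag/ → maduizozuihweak.

maduizozuihweak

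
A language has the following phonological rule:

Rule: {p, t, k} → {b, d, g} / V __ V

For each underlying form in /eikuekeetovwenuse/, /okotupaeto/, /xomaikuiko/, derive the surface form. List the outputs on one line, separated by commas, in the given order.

/eikuekeetovwenuse/: /k/ is a voiceless stop between vowels /i/ and /u/, so it voices to [g]. /k/ is a voiceless stop between vowels /e/ and /e/, so it voices to [g]. /t/ is a voiceless stop between vowels /e/ and /o/, so it voices to [d]. → [eiguegeedovwenuse].
/okotupaeto/: /k/ is a voiceless stop between vowels /o/ and /o/, so it voices to [g]. /t/ is a voiceless stop between vowels /o/ and /u/, so it voices to [d]. /p/ is a voiceless stop between vowels /u/ and /a/, so it voices to [b]. /t/ is a voiceless stop between vowels /e/ and /o/, so it voices to [d]. → [ogodubaedo].
/xomaikuiko/: /k/ is a voiceless stop between vowels /i/ and /u/, so it voices to [g]. /k/ is a voiceless stop between vowels /i/ and /o/, so it voices to [g]. → [xomaiguigo].

eiguegeedovwenuse, ogodubaedo, xomaiguigo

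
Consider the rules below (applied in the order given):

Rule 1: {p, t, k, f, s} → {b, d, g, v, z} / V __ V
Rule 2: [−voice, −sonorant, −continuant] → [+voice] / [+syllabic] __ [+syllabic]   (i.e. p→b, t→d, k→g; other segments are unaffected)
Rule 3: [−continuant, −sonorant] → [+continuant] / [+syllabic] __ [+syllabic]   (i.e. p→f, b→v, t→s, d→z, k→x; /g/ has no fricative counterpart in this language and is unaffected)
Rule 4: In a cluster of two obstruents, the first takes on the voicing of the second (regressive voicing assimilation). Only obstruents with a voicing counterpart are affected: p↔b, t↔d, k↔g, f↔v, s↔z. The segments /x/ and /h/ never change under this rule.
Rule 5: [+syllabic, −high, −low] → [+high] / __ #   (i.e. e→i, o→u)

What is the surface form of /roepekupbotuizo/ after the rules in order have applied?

Rule 1 (intervocalic voicing): /p/ is a voiceless obstruent between vowels /e/ and /e/, so it voices to [b]. /k/ is a voiceless obstruent between vowels /e/ and /u/, so it voices to [g]. /t/ is a voiceless obstruent between vowels /o/ and /u/, so it voices to [d]. /roepekupbotuizo/ → roebegupboduizo.
Rule 2 (intervocalic voicing): no segment meets the environment; /roebegupboduizo/ is unchanged.
Rule 3 (intervocalic spirantization): /b/ is a stop between vowels /e/ and /e/, so it spirantizes to the fricative [v]. /d/ is a stop between vowels /o/ and /u/, so it spirantizes to the fricative [z]. /roebegupboduizo/ → roevegupbozuizo.
Rule 4 (regressive voicing assimilation): /p/ precedes the voiced obstruent /b/, so it voices to [b] by assimilation. /roevegupbozuizo/ → roevegubbozuizo.
Rule 5 (final vowel raising): /o/ is a mid vowel in word-final position, so it raises to [u]. /roevegubbozuizo/ → roevegubbozuizu.

roevegubbozuizu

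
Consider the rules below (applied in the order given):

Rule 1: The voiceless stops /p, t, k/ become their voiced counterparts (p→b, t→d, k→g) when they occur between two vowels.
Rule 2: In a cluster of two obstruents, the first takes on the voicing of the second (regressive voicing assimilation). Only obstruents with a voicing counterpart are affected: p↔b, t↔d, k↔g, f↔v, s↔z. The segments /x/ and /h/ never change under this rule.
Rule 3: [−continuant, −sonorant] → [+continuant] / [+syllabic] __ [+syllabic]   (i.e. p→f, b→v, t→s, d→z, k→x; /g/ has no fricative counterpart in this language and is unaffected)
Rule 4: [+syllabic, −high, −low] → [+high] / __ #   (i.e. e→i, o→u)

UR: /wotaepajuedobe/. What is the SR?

wozaevajuezovi

Rule 1 (intervocalic voicing): /t/ is a voiceless stop between vowels /o/ and /a/, so it voices to [d]. /p/ is a voiceless stop between vowels /e/ and /a/, so it voices to [b]. /wotaepajuedobe/ → wodaebajuedobe.
Rule 2 (regressive voicing assimilation): no segment meets the environment; /wodaebajuedobe/ is unchanged.
Rule 3 (intervocalic spirantization): /d/ is a stop between vowels /o/ and /a/, so it spirantizes to the fricative [z]. /b/ is a stop between vowels /e/ and /a/, so it spirantizes to the fricative [v]. /d/ is a stop between vowels /e/ and /o/, so it spirantizes to the fricative [z]. /b/ is a stop between vowels /o/ and /e/, so it spirantizes to the fricative [v]. /wodaebajuedobe/ → wozaevajuezove.
Rule 4 (final vowel raising): /e/ is a mid vowel in word-final position, so it raises to [i]. /wozaevajuezove/ → wozaevajuezovi.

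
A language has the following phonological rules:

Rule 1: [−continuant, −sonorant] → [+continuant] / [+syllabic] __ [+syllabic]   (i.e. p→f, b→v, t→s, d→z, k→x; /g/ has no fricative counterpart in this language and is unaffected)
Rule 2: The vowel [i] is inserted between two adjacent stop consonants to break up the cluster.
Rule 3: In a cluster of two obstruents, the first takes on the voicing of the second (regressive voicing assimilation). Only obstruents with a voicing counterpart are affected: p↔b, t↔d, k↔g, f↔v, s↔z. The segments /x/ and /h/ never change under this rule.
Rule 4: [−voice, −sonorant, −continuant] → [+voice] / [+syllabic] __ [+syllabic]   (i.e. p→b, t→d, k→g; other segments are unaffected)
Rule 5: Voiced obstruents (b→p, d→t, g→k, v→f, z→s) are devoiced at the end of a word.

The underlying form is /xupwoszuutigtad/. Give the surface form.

Rule 1 (intervocalic spirantization): /t/ is a stop between vowels /u/ and /i/, so it spirantizes to the fricative [s]. /xupwoszuutigtad/ → xupwoszuusigtad.
Rule 2 (stop-cluster i-epenthesis): /g/ and /t/ form a stop–stop cluster, so [i] is inserted between them. /xupwoszuusigtad/ → xupwoszuusigitad.
Rule 3 (regressive voicing assimilation): /s/ precedes the voiced obstruent /z/, so it voices to [z] by assimilation. /xupwoszuusigitad/ → xupwozzuusigitad.
Rule 4 (intervocalic voicing): /t/ is a voiceless stop between vowels /i/ and /a/, so it voices to [d]. /xupwozzuusigitad/ → xupwozzuusigidad.
Rule 5 (final devoicing): /d/ is a voiced obstruent in word-final position, so it devoices to [t]. /xupwozzuusigidad/ → xupwozzuusigidat.

xupwozzuusigidat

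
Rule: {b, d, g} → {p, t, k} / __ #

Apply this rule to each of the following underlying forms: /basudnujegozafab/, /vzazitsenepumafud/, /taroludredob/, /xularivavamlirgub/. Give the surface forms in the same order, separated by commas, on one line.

/basudnujegozafab/: /b/ is a voiced stop in word-final position, so it devoices to [p]. → [basudnujegozafap].
/vzazitsenepumafud/: /d/ is a voiced stop in word-final position, so it devoices to [t]. → [vzazitsenepumafut].
/taroludredob/: /b/ is a voiced stop in word-final position, so it devoices to [p]. → [taroludredop].
/xularivavamlirgub/: /b/ is a voiced stop in word-final position, so it devoices to [p]. → [xularivavamlirgup].

basudnujegozafap, vzazitsenepumafut, taroludredop, xularivavamlirgup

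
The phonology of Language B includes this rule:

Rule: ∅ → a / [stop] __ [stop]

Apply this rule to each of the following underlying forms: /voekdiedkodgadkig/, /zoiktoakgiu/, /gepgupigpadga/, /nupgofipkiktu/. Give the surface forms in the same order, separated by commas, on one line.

/voekdiedkodgadkig/: /k/ and /d/ form a stop–stop cluster, so [a] is inserted between them. /d/ and /k/ form a stop–stop cluster, so [a] is inserted between them. /d/ and /g/ form a stop–stop cluster, so [a] is inserted between them. /d/ and /k/ form a stop–stop cluster, so [a] is inserted between them. → [voekadiedakodagadakig].
/zoiktoakgiu/: /k/ and /t/ form a stop–stop cluster, so [a] is inserted between them. /k/ and /g/ form a stop–stop cluster, so [a] is inserted between them. → [zoikatoakagiu].
/gepgupigpadga/: /p/ and /g/ form a stop–stop cluster, so [a] is inserted between them. /g/ and /p/ form a stop–stop cluster, so [a] is inserted between them. /d/ and /g/ form a stop–stop cluster, so [a] is inserted between them. → [gepagupigapadaga].
/nupgofipkiktu/: /p/ and /g/ form a stop–stop cluster, so [a] is inserted between them. /p/ and /k/ form a stop–stop cluster, so [a] is inserted between them. /k/ and /t/ form a stop–stop cluster, so [a] is inserted between them. → [nupagofipakikatu].

voekadiedakodagadakig, zoikatoakagiu, gepagupigapadaga, nupagofipakikatu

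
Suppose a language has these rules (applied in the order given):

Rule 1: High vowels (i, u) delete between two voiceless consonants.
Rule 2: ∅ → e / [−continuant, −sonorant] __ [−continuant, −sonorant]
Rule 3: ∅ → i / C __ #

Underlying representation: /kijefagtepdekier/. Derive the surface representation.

kijefagetepedekieri

Rule 1 (high vowel syncope): no segment meets the environment; /kijefagtepdekier/ is unchanged.
Rule 2 (stop-cluster e-epenthesis): /g/ and /t/ form a stop–stop cluster, so [e] is inserted between them. /p/ and /d/ form a stop–stop cluster, so [e] is inserted between them. /kijefagtepdekier/ → kijefagetepedekier.
Rule 3 (final i-epenthesis): the form ends in the consonant /r/, so [i] is inserted word-finally. /kijefagetepedekier/ → kijefagetepedekieri.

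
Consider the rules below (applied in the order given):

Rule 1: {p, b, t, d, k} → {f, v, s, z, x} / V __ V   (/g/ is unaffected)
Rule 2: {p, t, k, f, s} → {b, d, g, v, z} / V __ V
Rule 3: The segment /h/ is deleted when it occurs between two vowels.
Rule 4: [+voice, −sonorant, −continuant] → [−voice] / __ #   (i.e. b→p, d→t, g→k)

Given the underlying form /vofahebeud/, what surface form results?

vovaeveut

Rule 1 (intervocalic spirantization): /b/ is a stop between vowels /e/ and /e/, so it spirantizes to the fricative [v]. /vofahebeud/ → vofaheveud.
Rule 2 (intervocalic voicing): /f/ is a voiceless obstruent between vowels /o/ and /a/, so it voices to [v]. /vofaheveud/ → vovaheveud.
Rule 3 (intervocalic h-deletion): /h/ occurs between vowels /a/ and /e/, so it deletes. /vovaheveud/ → vovaeveud.
Rule 4 (final devoicing): /d/ is a voiced stop in word-final position, so it devoices to [t]. /vovaeveud/ → vovaeveut.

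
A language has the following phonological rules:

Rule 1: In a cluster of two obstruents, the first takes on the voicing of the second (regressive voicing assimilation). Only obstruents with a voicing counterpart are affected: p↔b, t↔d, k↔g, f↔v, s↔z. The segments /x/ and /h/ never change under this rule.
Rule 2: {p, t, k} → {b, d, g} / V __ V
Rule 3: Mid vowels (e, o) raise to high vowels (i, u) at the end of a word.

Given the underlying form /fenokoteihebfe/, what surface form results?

Rule 1 (regressive voicing assimilation): /b/ precedes the voiceless obstruent /f/, so it devoices to [p] by assimilation. /fenokoteihebfe/ → fenokoteihepfe.
Rule 2 (intervocalic voicing): /k/ is a voiceless stop between vowels /o/ and /o/, so it voices to [g]. /t/ is a voiceless stop between vowels /o/ and /e/, so it voices to [d]. /fenokoteihepfe/ → fenogodeihepfe.
Rule 3 (final vowel raising): /e/ is a mid vowel in word-final position, so it raises to [i]. /fenogodeihepfe/ → fenogodeihepfi.

fenogodeihepfi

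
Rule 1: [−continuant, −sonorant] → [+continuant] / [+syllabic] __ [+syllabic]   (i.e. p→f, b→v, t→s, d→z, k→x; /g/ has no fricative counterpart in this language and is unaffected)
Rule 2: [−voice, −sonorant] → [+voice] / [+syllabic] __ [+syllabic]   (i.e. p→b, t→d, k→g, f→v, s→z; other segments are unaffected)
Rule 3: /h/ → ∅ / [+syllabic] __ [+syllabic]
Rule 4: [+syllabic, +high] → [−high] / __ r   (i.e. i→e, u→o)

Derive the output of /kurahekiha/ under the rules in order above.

Rule 1 (intervocalic spirantization): /k/ is a stop between vowels /e/ and /i/, so it spirantizes to the fricative [x]. /kurahekiha/ → kurahexiha.
Rule 2 (intervocalic voicing): no segment meets the environment; /kurahexiha/ is unchanged.
Rule 3 (intervocalic h-deletion): /h/ occurs between vowels /a/ and /e/, so it deletes. /h/ occurs between vowels /i/ and /a/, so it deletes. /kurahexiha/ → kuraexia.
Rule 4 (pre-rhotic lowering): /u/ is a high vowel immediately before /r/, so it lowers to [o]. /kuraexia/ → koraexia.

koraexia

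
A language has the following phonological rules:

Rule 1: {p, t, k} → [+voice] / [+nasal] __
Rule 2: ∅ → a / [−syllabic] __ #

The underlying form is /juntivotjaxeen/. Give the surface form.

jundivotjaxeena

Rule 1 (post-nasal voicing): /t/ is a voiceless stop immediately after the nasal /n/, so it voices to [d]. /juntivotjaxeen/ → jundivotjaxeen.
Rule 2 (final a-epenthesis): the form ends in the consonant /n/, so [a] is inserted word-finally. /jundivotjaxeen/ → jundivotjaxeena.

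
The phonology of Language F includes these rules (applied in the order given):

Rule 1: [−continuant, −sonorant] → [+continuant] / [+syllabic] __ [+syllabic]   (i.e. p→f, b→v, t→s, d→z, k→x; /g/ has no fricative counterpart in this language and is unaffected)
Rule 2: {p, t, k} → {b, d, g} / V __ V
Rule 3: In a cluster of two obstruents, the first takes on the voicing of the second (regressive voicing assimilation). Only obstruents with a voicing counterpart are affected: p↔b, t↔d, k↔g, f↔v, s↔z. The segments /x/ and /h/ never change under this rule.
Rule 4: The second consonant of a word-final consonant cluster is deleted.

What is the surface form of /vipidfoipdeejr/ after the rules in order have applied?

Rule 1 (intervocalic spirantization): /p/ is a stop between vowels /i/ and /i/, so it spirantizes to the fricative [f]. /vipidfoipdeejr/ → vifidfoipdeejr.
Rule 2 (intervocalic voicing): no segment meets the environment; /vifidfoipdeejr/ is unchanged.
Rule 3 (regressive voicing assimilation): /d/ precedes the voiceless obstruent /f/, so it devoices to [t] by assimilation. /p/ precedes the voiced obstruent /d/, so it voices to [b] by assimilation. /vifidfoipdeejr/ → vifitfoibdeejr.
Rule 4 (final cluster simplification): /r/ is the second consonant of a word-final cluster /jr/, so it deletes. /vifitfoibdeejr/ → vifitfoibdeej.

vifitfoibdeej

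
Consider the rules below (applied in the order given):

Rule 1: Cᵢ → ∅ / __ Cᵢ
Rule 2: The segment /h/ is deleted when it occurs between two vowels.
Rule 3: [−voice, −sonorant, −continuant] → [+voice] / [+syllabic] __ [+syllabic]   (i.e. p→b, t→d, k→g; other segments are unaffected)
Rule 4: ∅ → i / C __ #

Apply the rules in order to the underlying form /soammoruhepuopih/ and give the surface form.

soamoruebuobihi

Rule 1 (degemination): /mm/ is a geminate; the first /m/ deletes. /soammoruhepuopih/ → soamoruhepuopih.
Rule 2 (intervocalic h-deletion): /h/ occurs between vowels /u/ and /e/, so it deletes. /soamoruhepuopih/ → soamoruepuopih.
Rule 3 (intervocalic voicing): /p/ is a voiceless stop between vowels /e/ and /u/, so it voices to [b]. /p/ is a voiceless stop between vowels /o/ and /i/, so it voices to [b]. /soamoruepuopih/ → soamoruebuobih.
Rule 4 (final i-epenthesis): the form ends in the consonant /h/, so [i] is inserted word-finally. /soamoruebuobih/ → soamoruebuobihi.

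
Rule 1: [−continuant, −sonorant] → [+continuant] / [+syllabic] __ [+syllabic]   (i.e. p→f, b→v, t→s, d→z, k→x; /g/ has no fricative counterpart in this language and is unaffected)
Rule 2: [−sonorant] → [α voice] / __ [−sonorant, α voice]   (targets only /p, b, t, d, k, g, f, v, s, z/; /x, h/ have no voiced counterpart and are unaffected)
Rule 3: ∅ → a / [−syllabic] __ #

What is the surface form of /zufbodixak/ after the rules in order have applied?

zuvbozixaka

Rule 1 (intervocalic spirantization): /d/ is a stop between vowels /o/ and /i/, so it spirantizes to the fricative [z]. /zufbodixak/ → zufbozixak.
Rule 2 (regressive voicing assimilation): /f/ precedes the voiced obstruent /b/, so it voices to [v] by assimilation. /zufbozixak/ → zuvbozixak.
Rule 3 (final a-epenthesis): the form ends in the consonant /k/, so [a] is inserted word-finally. /zuvbozixak/ → zuvbozixaka.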